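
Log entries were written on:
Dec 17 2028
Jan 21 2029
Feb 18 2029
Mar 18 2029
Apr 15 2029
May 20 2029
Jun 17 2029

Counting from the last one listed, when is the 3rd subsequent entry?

Sep 16 2029

All dates are Sundays, 35, 28, 28, 28, 35, 28 days apart.
Specifically, the 3rd Sunday of each month.
July 2029 — 3rd Sunday is Jul 15 2029.
3rd Sunday of August 2029: Aug 19 2029.
3rd Sunday of September 2029: Sep 16 2029.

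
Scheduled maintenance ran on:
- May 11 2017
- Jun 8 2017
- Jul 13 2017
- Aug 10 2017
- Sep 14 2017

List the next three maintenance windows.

These are Thursdays at 28- or 35-day spacing (28, 35, 28, 35).
The pattern: 2nd Thursday of the month.
October 2017 — 2nd Thursday is Oct 12 2017.
November 2017 — 2nd Thursday is Nov 9 2017.
December 2017 — 2nd Thursday is Dec 14 2017.

Oct 12 2017, Nov 9 2017, Dec 14 2017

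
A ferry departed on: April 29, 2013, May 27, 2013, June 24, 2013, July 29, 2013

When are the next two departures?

All Mondays; the gaps (28, 28, 35) vary with month length.
This is the last Monday of each month.
August 2013 ends with Monday August 26, 2013.
September 2013 ends with Monday September 30, 2013.

August 26, 2013; September 30, 2013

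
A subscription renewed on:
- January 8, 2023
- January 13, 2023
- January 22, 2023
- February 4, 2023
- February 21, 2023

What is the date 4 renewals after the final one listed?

June 9, 2023

Gaps: 5, 9, 13, 17 days — each gap is 4 larger than the previous one.
Next gap: 21 days. February 21, 2023 + 21 days = March 14, 2023.
Next gap: 25 days. March 14, 2023 + 25 days = April 8, 2023.
Next gap: 29 days. April 8, 2023 + 29 days = May 7, 2023.
Next gap: 33 days. May 7, 2023 + 33 days = June 9, 2023.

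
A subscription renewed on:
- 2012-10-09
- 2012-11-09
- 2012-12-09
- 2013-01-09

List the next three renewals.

The day-of-month is always 9 (31, 30, 31 days between events).
So this recurs on the 9th of each month.
February 2013: 2013-02-09.
Next: March 2013 → 2013-03-09.
April 2013: 2013-04-09.

2013-02-09, 2013-03-09, 2013-04-09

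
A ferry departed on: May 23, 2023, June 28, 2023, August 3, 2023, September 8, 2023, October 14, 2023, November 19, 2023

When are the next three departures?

Gaps between consecutive events: 36, 36, 36, 36, 36 days — a constant 36-day interval.
November 19, 2023 + 36 days = December 25, 2023.
December 25, 2023 + 36 days = January 30, 2024.
January 30, 2024 + 36 days = March 6, 2024.

December 25, 2023; January 30, 2024; March 6, 2024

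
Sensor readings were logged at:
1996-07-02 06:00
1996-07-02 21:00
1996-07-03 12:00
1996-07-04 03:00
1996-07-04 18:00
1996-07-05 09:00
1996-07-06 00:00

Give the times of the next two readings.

Spacing: 15, 15, 15, 15, 15, 15 h — constant 15 h.
1996-07-06 00:00 + 15 h = 1996-07-06 15:00.
1996-07-06 15:00 + 15 h = 1996-07-07 06:00.

1996-07-06 15:00, 1996-07-07 06:00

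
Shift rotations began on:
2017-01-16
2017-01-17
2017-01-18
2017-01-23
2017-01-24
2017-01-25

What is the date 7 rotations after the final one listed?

Gaps: 1, 1, 5, 1, 1 days — not constant, but cyclic with period 3.
The events fall on every Monday, Tuesday and Wednesday.
The following Monday is 2017-01-30.
Next Tuesday: 2017-01-31.
Next Wednesday: 2017-02-01.
Next Monday: 2017-02-06.
The following Tuesday is 2017-02-07.
Next Wednesday: 2017-02-08.
The following Monday is 2017-02-13.

2017-02-13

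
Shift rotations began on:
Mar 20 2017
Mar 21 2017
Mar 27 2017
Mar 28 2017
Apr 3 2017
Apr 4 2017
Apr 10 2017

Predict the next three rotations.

Gaps: 1, 6, 1, 6, 1, 6 days — not constant, but cyclic with period 2.
The events fall on every Monday and Tuesday.
The following Tuesday is Apr 11 2017.
The following Monday is Apr 17 2017.
The following Tuesday is Apr 18 2017.

Apr 11 2017, Apr 17 2017, Apr 18 2017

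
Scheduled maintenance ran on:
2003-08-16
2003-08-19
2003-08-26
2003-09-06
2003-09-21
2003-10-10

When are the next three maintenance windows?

2003-11-02, 2003-11-29, 2003-12-30

Gaps: 3, 7, 11, 15, 19 days — each gap is 4 larger than the previous one.
Next gap: 23 days. 2003-10-10 + 23 days = 2003-11-02.
Next gap: 27 days. 2003-11-02 + 27 days = 2003-11-29.
Next gap: 31 days. 2003-11-29 + 31 days = 2003-12-30.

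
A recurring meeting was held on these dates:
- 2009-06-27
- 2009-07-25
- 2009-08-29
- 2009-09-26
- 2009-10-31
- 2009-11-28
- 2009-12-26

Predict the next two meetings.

2010-01-30, 2010-02-27

All Saturdays; the gaps (28, 35, 28, 35, 28, 28) vary with month length.
This is the last Saturday of each month.
Last Saturday of January 2010: 2010-01-30.
February 2010 ends with Saturday 2010-02-27.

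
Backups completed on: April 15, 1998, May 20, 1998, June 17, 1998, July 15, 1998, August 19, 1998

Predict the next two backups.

September 16, 1998; October 21, 1998

Gaps: 35, 28, 28, 35 days — a mix of 28 and 35. Every date is a Wednesday.
Each is the 3rd Wednesday of its month.
3rd Wednesday of September 1998: September 16, 1998.
October 1998 — 3rd Wednesday is October 21, 1998.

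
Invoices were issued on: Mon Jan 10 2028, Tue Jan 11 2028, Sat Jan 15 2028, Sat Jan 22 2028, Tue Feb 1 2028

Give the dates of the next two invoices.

The spacing grows by 3 each time: 1, 4, 7, 10 days.
Next gap: 13 days. Tue Feb 1 2028 + 13 days = Mon Feb 14 2028.
Next gap: 16 days. Mon Feb 14 2028 + 16 days = Wed Mar 1 2028.

Mon Feb 14 2028, Wed Mar 1 2028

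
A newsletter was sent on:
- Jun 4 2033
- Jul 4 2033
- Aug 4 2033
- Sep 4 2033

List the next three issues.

Oct 4 2033, Nov 4 2033, Dec 4 2033

The day-of-month is always 4 (30, 31, 31 days between events).
So this recurs on the 4th of each month.
October 2033: Oct 4 2033.
November 2033: Nov 4 2033.
December 2033: Dec 4 2033.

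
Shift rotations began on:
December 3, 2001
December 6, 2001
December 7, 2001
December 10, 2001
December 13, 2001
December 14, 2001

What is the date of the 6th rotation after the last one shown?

December 28, 2001

Gaps: 3, 1, 3, 3, 1 days — not constant, but cyclic with period 3.
The events fall on every Monday, Thursday and Friday.
The following Monday is December 17, 2001.
The following Thursday is December 20, 2001.
Next Friday: December 21, 2001.
The following Monday is December 24, 2001.
The following Thursday is December 27, 2001.
The following Friday is December 28, 2001.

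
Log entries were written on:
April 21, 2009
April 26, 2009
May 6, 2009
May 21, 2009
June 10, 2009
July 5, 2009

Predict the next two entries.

August 4, 2009; September 8, 2009

The spacing grows by 5 each time: 5, 10, 15, 20, 25 days.
Next gap: 30 days. July 5, 2009 + 30 days = August 4, 2009.
Next gap: 35 days. August 4, 2009 + 35 days = September 8, 2009.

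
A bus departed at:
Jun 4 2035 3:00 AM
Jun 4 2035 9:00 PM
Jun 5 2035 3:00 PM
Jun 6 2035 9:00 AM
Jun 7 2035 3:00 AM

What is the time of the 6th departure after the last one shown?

Jun 11 2035 3:00 PM

Spacing: 18, 18, 18, 18 h — constant 18 h.
Jun 7 2035 3:00 AM + 18 h = Jun 7 2035 9:00 PM.
Jun 7 2035 9:00 PM + 18 h = Jun 8 2035 3:00 PM.
Jun 8 2035 3:00 PM + 18 h = Jun 9 2035 9:00 AM.
Jun 9 2035 9:00 AM + 18 h = Jun 10 2035 3:00 AM.
Jun 10 2035 3:00 AM + 18 h = Jun 10 2035 9:00 PM.
Jun 10 2035 9:00 PM + 18 h = Jun 11 2035 3:00 PM.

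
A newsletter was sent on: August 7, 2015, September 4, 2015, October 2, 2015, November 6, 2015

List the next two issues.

All dates are Fridays, 28, 28, 35 days apart.
Specifically, the 1st Friday of each month.
December 2015 — 1st Friday is December 4, 2015.
1st Friday of January 2016: January 1, 2016.

December 4, 2015; January 1, 2016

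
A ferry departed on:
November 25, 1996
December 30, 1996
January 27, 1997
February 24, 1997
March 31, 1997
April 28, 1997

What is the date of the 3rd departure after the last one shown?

All Mondays; the gaps (35, 28, 28, 35, 28) vary with month length.
This is the last Monday of each month.
Last Monday of May 1997: May 26, 1997.
Last Monday of June 1997: June 30, 1997.
Last Monday of July 1997: July 28, 1997.

July 28, 1997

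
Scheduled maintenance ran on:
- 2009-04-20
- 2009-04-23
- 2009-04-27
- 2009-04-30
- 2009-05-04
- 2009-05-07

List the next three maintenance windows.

2009-05-11, 2009-05-14, 2009-05-18

The gap pattern 3, 4, 3, 4, 3 repeats every 2 events.
These are the Mondays and Thursdays of each week.
The following Monday is 2009-05-11.
Next Thursday: 2009-05-14.
The following Monday is 2009-05-18.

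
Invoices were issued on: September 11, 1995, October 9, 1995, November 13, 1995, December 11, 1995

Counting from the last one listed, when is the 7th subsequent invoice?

July 8, 1996

These are Mondays at 28- or 35-day spacing (28, 35, 28).
The pattern: 2nd Monday of the month.
January 1996 — 2nd Monday is January 8, 1996.
2nd Monday of February 1996: February 12, 1996.
2nd Monday of March 1996: March 11, 1996.
April 1996 — 2nd Monday is April 8, 1996.
May 1996 — 2nd Monday is May 13, 1996.
June 1996 — 2nd Monday is June 10, 1996.
July 1996 — 2nd Monday is July 8, 1996.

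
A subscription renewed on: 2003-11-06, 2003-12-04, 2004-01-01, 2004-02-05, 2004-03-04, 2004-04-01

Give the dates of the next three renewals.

All dates are Thursdays, 28, 28, 35, 28, 28 days apart.
Specifically, the 1st Thursday of each month.
1st Thursday of May 2004: 2004-05-06.
1st Thursday of June 2004: 2004-06-03.
1st Thursday of July 2004: 2004-07-01.

2004-05-06, 2004-06-03, 2004-07-01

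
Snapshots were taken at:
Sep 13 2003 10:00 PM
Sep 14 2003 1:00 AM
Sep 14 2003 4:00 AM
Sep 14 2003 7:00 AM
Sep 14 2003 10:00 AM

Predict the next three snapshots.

The interval is a steady 3 hours (3, 3, 3, 3).
Sep 14 2003 10:00 AM + 3 h = Sep 14 2003 1:00 PM.
Sep 14 2003 1:00 PM + 3 h = Sep 14 2003 4:00 PM.
Sep 14 2003 4:00 PM + 3 h = Sep 14 2003 7:00 PM.

Sep 14 2003 1:00 PM, Sep 14 2003 4:00 PM, Sep 14 2003 7:00 PM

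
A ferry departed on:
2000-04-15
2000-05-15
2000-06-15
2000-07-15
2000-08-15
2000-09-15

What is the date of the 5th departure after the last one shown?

2001-02-15

Gaps: 30, 31, 30, 31, 31 days — not constant. Every event is on the 15th of the month.
Pattern: the 15th of each month.
Next: October 2000 → 2000-10-15.
November 2000: 2000-11-15.
December 2000: 2000-12-15.
January 2001: 2001-01-15.
Next: February 2001 → 2001-02-15.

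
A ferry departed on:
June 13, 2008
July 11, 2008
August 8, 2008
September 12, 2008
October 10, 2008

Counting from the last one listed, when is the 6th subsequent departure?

Gaps: 28, 28, 35, 28 days — a mix of 28 and 35. Every date is a Friday.
Each is the 2nd Friday of its month.
2nd Friday of November 2008: November 14, 2008.
December 2008 — 2nd Friday is December 12, 2008.
January 2009 — 2nd Friday is January 9, 2009.
February 2009 — 2nd Friday is February 13, 2009.
2nd Friday of March 2009: March 13, 2009.
April 2009 — 2nd Friday is April 10, 2009.

April 10, 2009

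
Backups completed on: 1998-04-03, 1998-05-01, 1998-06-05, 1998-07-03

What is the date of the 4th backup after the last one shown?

These are Fridays at 28- or 35-day spacing (28, 35, 28).
The pattern: 1st Friday of the month.
August 1998 — 1st Friday is 1998-08-07.
September 1998 — 1st Friday is 1998-09-04.
1st Friday of October 1998: 1998-10-02.
1st Friday of November 1998: 1998-11-06.

1998-11-06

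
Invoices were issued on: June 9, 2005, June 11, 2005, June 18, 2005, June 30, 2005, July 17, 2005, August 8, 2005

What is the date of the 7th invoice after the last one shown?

Gaps: 2, 7, 12, 17, 22 days — each gap is 5 larger than the previous one.
Next gap: 27 days. August 8, 2005 + 27 days = September 4, 2005.
Next gap: 32 days. September 4, 2005 + 32 days = October 6, 2005.
Next gap: 37 days. October 6, 2005 + 37 days = November 12, 2005.
Next gap: 42 days. November 12, 2005 + 42 days = December 24, 2005.
Next gap: 47 days. December 24, 2005 + 47 days = February 9, 2006.
Next gap: 52 days. February 9, 2006 + 52 days = April 2, 2006.
Next gap: 57 days. April 2, 2006 + 57 days = May 29, 2006.

May 29, 2006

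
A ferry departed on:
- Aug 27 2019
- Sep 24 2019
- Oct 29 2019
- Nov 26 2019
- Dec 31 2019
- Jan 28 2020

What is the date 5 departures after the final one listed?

These are Tuesdays with 28, 35, 28, 35, 28-day gaps.
Each is the final Tuesday of its month — Oct 29 2019 is past the 28th, so '4th Tuesday' doesn't fit.
February 2020 ends with Tuesday Feb 25 2020.
Last Tuesday of March 2020: Mar 31 2020.
Last Tuesday of April 2020: Apr 28 2020.
Last Tuesday of May 2020: May 26 2020.
June 2020 ends with Tuesday Jun 30 2020.

Jun 30 2020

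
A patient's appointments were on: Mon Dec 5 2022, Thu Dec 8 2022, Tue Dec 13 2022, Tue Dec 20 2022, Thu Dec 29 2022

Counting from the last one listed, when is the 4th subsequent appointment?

Intervals are 3, 5, 7, 9 days — an arithmetic progression with common difference 2.
Next gap: 11 days. Thu Dec 29 2022 + 11 days = Mon Jan 9 2023.
Next gap: 13 days. Mon Jan 9 2023 + 13 days = Sun Jan 22 2023.
Next gap: 15 days. Sun Jan 22 2023 + 15 days = Mon Feb 6 2023.
Next gap: 17 days. Mon Feb 6 2023 + 17 days = Thu Feb 23 2023.

Thu Feb 23 2023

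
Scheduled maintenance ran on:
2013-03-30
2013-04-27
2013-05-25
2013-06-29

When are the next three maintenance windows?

2013-07-27, 2013-08-31, 2013-09-28

All Saturdays; the gaps (28, 28, 35) vary with month length.
This is the last Saturday of each month.
July 2013 ends with Saturday 2013-07-27.
Last Saturday of August 2013: 2013-08-31.
September 2013 ends with Saturday 2013-09-28.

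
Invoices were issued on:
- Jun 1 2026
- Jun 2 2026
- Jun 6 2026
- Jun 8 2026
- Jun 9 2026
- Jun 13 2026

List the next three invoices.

Jun 15 2026, Jun 16 2026, Jun 20 2026

Gaps: 1, 4, 2, 1, 4 days — not constant, but cyclic with period 3.
The events fall on every Monday, Tuesday and Saturday.
The following Monday is Jun 15 2026.
Next Tuesday: Jun 16 2026.
Next Saturday: Jun 20 2026.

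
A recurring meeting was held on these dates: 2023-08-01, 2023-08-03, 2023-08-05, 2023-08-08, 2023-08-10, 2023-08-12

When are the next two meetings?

2023-08-15, 2023-08-17

Every event lands on a Tuesday or Thursday or Saturday (gaps cycle 2, 2, 3, 2, 2).
So the schedule is: every Tuesday, Thursday and Saturday.
Next Tuesday: 2023-08-15.
The following Thursday is 2023-08-17.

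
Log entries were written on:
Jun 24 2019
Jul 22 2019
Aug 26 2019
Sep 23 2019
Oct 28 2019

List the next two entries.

Nov 25 2019, Dec 23 2019

All dates are Mondays, 28, 35, 28, 35 days apart.
Specifically, the 4th Monday of each month.
November 2019 — 4th Monday is Nov 25 2019.
December 2019 — 4th Monday is Dec 23 2019.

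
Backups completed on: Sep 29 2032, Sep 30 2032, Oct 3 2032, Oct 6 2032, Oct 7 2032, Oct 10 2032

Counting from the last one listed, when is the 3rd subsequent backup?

Oct 17 2032

Every event lands on a Wednesday or Thursday or Sunday (gaps cycle 1, 3, 3, 1, 3).
So the schedule is: every Wednesday, Thursday and Sunday.
Next Wednesday: Oct 13 2032.
Next Thursday: Oct 14 2032.
The following Sunday is Oct 17 2032.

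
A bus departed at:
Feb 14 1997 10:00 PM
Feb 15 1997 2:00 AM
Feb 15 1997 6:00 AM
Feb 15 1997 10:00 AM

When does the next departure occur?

Feb 15 1997 2:00 PM

Gaps: 4, 4, 4 hours — each event is 4 hours after the previous one.
Feb 15 1997 10:00 AM + 4 h = Feb 15 1997 2:00 PM.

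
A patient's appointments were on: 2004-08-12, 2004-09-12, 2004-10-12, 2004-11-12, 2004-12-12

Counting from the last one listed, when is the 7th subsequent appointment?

2005-07-12

Gaps: 31, 30, 31, 30 days — not constant. Every event is on the 12th of the month.
Pattern: the 12th of each month.
Next: January 2005 → 2005-01-12.
February 2005: 2005-02-12.
Next: March 2005 → 2005-03-12.
Next: April 2005 → 2005-04-12.
Next: May 2005 → 2005-05-12.
June 2005: 2005-06-12.
July 2005: 2005-07-12.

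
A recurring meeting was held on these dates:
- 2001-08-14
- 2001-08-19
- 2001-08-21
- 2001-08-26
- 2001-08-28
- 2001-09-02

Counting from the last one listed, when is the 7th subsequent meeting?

2001-09-25

Gaps: 5, 2, 5, 2, 5 days — not constant, but cyclic with period 2.
The events fall on every Tuesday and Sunday.
The following Tuesday is 2001-09-04.
The following Sunday is 2001-09-09.
Next Tuesday: 2001-09-11.
Next Sunday: 2001-09-16.
The following Tuesday is 2001-09-18.
Next Sunday: 2001-09-23.
Next Tuesday: 2001-09-25.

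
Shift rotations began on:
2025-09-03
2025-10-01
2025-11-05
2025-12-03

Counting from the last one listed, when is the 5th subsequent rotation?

2026-05-06

Gaps: 28, 35, 28 days — a mix of 28 and 35. Every date is a Wednesday.
Each is the 1st Wednesday of its month.
1st Wednesday of January 2026: 2026-01-07.
February 2026 — 1st Wednesday is 2026-02-04.
March 2026 — 1st Wednesday is 2026-03-04.
1st Wednesday of April 2026: 2026-04-01.
1st Wednesday of May 2026: 2026-05-06.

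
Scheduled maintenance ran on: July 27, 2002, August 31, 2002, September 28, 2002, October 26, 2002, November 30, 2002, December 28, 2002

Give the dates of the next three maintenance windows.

These are Saturdays with 35, 28, 28, 35, 28-day gaps.
Each is the final Saturday of its month — August 31, 2002 is past the 28th, so '4th Saturday' doesn't fit.
January 2003 ends with Saturday January 25, 2003.
February 2003 ends with Saturday February 22, 2003.
March 2003 ends with Saturday March 29, 2003.

January 25, 2003; February 22, 2003; March 29, 2003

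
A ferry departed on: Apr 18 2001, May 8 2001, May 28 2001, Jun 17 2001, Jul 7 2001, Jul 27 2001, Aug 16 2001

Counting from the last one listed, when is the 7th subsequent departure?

Every event comes 20 days after the last (20, 20, 20, 20, 20, 20).
Aug 16 2001 + 20 days = Sep 5 2001.
Sep 5 2001 + 20 days = Sep 25 2001.
Sep 25 2001 + 20 days = Oct 15 2001.
Oct 15 2001 + 20 days = Nov 4 2001.
Nov 4 2001 + 20 days = Nov 24 2001.
Nov 24 2001 + 20 days = Dec 14 2001.
Dec 14 2001 + 20 days = Jan 3 2002.

Jan 3 2002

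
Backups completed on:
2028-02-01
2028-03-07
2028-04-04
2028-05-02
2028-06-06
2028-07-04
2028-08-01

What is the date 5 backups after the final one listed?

2029-01-02

These are Tuesdays at 28- or 35-day spacing (35, 28, 28, 35, 28, 28).
The pattern: 1st Tuesday of the month.
September 2028 — 1st Tuesday is 2028-09-05.
1st Tuesday of October 2028: 2028-10-03.
1st Tuesday of November 2028: 2028-11-07.
December 2028 — 1st Tuesday is 2028-12-05.
January 2029 — 1st Tuesday is 2029-01-02.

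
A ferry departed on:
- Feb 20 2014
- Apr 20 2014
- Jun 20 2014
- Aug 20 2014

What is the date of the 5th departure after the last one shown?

Jun 20 2015

Gaps: 59, 61, 61 days — not constant. Every event is on the 20th of the month.
Pattern: the 20th of every 2 months.
Next: October 2014 → Oct 20 2014.
Next: December 2014 → Dec 20 2014.
Next: February 2015 → Feb 20 2015.
April 2015: Apr 20 2015.
June 2015: Jun 20 2015.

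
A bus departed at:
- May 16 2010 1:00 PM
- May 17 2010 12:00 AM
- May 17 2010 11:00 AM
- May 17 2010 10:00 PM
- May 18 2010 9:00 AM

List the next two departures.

May 18 2010 8:00 PM, May 19 2010 7:00 AM

Spacing: 11, 11, 11, 11 h — constant 11 h.
May 18 2010 9:00 AM + 11 h = May 18 2010 8:00 PM.
May 18 2010 8:00 PM + 11 h = May 19 2010 7:00 AM.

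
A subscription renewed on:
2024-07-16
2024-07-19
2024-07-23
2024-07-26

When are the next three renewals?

Gaps: 3, 4, 3 days — not constant, but cyclic with period 2.
The events fall on every Tuesday and Friday.
Next Tuesday: 2024-07-30.
The following Friday is 2024-08-02.
Next Tuesday: 2024-08-06.

2024-07-30, 2024-08-02, 2024-08-06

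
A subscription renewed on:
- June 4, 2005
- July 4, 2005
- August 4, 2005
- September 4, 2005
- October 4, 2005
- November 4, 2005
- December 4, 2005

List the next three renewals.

January 4, 2006; February 4, 2006; March 4, 2006

The day-of-month is always 4 (30, 31, 31, 30, 31, 30 days between events).
So this recurs on the 4th of each month.
January 2006: January 4, 2006.
Next: February 2006 → February 4, 2006.
Next: March 2006 → March 4, 2006.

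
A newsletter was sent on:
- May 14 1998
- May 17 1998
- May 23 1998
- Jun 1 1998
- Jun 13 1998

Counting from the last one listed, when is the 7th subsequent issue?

Gaps: 3, 6, 9, 12 days — each gap is 3 larger than the previous one.
Next gap: 15 days. Jun 13 1998 + 15 days = Jun 28 1998.
Next gap: 18 days. Jun 28 1998 + 18 days = Jul 16 1998.
Next gap: 21 days. Jul 16 1998 + 21 days = Aug 6 1998.
Next gap: 24 days. Aug 6 1998 + 24 days = Aug 30 1998.
Next gap: 27 days. Aug 30 1998 + 27 days = Sep 26 1998.
Next gap: 30 days. Sep 26 1998 + 30 days = Oct 26 1998.
Next gap: 33 days. Oct 26 1998 + 33 days = Nov 28 1998.

Nov 28 1998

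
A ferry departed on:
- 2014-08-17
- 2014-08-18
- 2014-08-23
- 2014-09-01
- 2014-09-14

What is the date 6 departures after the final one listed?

Intervals are 1, 5, 9, 13 days — an arithmetic progression with common difference 4.
Next gap: 17 days. 2014-09-14 + 17 days = 2014-10-01.
Next gap: 21 days. 2014-10-01 + 21 days = 2014-10-22.
Next gap: 25 days. 2014-10-22 + 25 days = 2014-11-16.
Next gap: 29 days. 2014-11-16 + 29 days = 2014-12-15.
Next gap: 33 days. 2014-12-15 + 33 days = 2015-01-17.
Next gap: 37 days. 2015-01-17 + 37 days = 2015-02-23.

2015-02-23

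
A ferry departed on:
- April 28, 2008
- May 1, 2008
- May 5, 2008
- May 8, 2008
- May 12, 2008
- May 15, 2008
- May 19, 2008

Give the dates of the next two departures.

May 22, 2008; May 26, 2008

Every event lands on a Monday or Thursday (gaps cycle 3, 4, 3, 4, 3, 4).
So the schedule is: every Monday and Thursday.
Next Thursday: May 22, 2008.
The following Monday is May 26, 2008.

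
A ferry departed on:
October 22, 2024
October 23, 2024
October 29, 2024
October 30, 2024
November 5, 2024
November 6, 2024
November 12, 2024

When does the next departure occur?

November 13, 2024

Gaps: 1, 6, 1, 6, 1, 6 days — not constant, but cyclic with period 2.
The events fall on every Tuesday and Wednesday.
Next Wednesday: November 13, 2024.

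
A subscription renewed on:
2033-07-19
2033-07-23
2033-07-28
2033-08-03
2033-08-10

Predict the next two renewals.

Intervals are 4, 5, 6, 7 days — an arithmetic progression with common difference 1.
Next gap: 8 days. 2033-08-10 + 8 days = 2033-08-18.
Next gap: 9 days. 2033-08-18 + 9 days = 2033-08-27.

2033-08-18, 2033-08-27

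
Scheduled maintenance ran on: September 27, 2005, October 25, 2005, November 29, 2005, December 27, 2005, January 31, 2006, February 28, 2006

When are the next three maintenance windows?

March 28, 2006; April 25, 2006; May 30, 2006

Every date is a Tuesday; gaps 28, 35, 28, 35, 28 days.
Each is the last Tuesday of its month (at least one falls on the 29th or later, ruling out '4th Tuesday').
March 2006 ends with Tuesday March 28, 2006.
April 2006 ends with Tuesday April 25, 2006.
Last Tuesday of May 2006: May 30, 2006.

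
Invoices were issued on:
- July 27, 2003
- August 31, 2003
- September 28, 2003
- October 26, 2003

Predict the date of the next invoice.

November 30, 2003

These are Sundays with 35, 28, 28-day gaps.
Each is the final Sunday of its month — August 31, 2003 is past the 28th, so '4th Sunday' doesn't fit.
Last Sunday of November 2003: November 30, 2003.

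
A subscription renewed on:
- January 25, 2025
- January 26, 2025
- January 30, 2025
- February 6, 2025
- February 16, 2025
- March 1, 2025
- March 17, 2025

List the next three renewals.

Intervals are 1, 4, 7, 10, 13, 16 days — an arithmetic progression with common difference 3.
Next gap: 19 days. March 17, 2025 + 19 days = April 5, 2025.
Next gap: 22 days. April 5, 2025 + 22 days = April 27, 2025.
Next gap: 25 days. April 27, 2025 + 25 days = May 22, 2025.

April 5, 2025; April 27, 2025; May 22, 2025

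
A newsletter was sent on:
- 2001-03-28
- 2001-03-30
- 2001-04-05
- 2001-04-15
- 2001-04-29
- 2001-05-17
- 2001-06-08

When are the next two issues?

2001-07-04, 2001-08-03

The spacing grows by 4 each time: 2, 6, 10, 14, 18, 22 days.
Next gap: 26 days. 2001-06-08 + 26 days = 2001-07-04.
Next gap: 30 days. 2001-07-04 + 30 days = 2001-08-03.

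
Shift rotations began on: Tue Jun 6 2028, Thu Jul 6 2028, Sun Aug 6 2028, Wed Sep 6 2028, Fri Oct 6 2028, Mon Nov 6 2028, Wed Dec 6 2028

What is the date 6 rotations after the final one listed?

Each date is the 6th; the gaps (30, 31, 31, 30, 31, 30) track the month lengths.
The rule is the 6th of each month.
Next: January 2029 → Sat Jan 6 2029.
February 2029: Tue Feb 6 2029.
March 2029: Tue Mar 6 2029.
April 2029: Fri Apr 6 2029.
May 2029: Sun May 6 2029.
June 2029: Wed Jun 6 2029.

Wed Jun 6 2029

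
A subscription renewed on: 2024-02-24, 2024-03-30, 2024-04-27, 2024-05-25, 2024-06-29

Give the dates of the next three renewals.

Every date is a Saturday; gaps 35, 28, 28, 35 days.
Each is the last Saturday of its month (at least one falls on the 29th or later, ruling out '4th Saturday').
Last Saturday of July 2024: 2024-07-27.
August 2024 ends with Saturday 2024-08-31.
September 2024 ends with Saturday 2024-09-28.

2024-07-27, 2024-08-31, 2024-09-28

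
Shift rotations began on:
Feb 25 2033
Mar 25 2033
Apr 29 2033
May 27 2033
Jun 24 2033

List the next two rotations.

All Fridays; the gaps (28, 35, 28, 28) vary with month length.
This is the last Friday of each month.
Last Friday of July 2033: Jul 29 2033.
August 2033 ends with Friday Aug 26 2033.

Jul 29 2033, Aug 26 2033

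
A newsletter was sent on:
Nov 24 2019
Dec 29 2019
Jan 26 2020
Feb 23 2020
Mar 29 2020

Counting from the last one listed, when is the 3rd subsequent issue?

All Sundays; the gaps (35, 28, 28, 35) vary with month length.
This is the last Sunday of each month.
Last Sunday of April 2020: Apr 26 2020.
May 2020 ends with Sunday May 31 2020.
Last Sunday of June 2020: Jun 28 2020.

Jun 28 2020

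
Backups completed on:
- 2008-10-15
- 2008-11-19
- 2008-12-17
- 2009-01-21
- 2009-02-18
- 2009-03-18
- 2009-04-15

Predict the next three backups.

Gaps: 35, 28, 35, 28, 28, 28 days — a mix of 28 and 35. Every date is a Wednesday.
Each is the 3rd Wednesday of its month.
3rd Wednesday of May 2009: 2009-05-20.
June 2009 — 3rd Wednesday is 2009-06-17.
3rd Wednesday of July 2009: 2009-07-15.

2009-05-20, 2009-06-17, 2009-07-15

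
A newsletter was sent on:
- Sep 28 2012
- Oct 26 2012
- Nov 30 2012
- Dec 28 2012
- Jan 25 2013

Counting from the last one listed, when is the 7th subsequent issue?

All Fridays; the gaps (28, 35, 28, 28) vary with month length.
This is the last Friday of each month.
February 2013 ends with Friday Feb 22 2013.
March 2013 ends with Friday Mar 29 2013.
Last Friday of April 2013: Apr 26 2013.
May 2013 ends with Friday May 31 2013.
June 2013 ends with Friday Jun 28 2013.
July 2013 ends with Friday Jul 26 2013.
August 2013 ends with Friday Aug 30 2013.

Aug 30 2013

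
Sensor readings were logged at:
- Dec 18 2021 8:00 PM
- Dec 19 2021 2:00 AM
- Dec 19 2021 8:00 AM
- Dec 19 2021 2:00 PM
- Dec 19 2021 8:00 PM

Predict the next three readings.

Gaps: 6, 6, 6, 6 hours — each event is 6 hours after the previous one.
Dec 19 2021 8:00 PM + 6 h = Dec 20 2021 2:00 AM.
Dec 20 2021 2:00 AM + 6 h = Dec 20 2021 8:00 AM.
Dec 20 2021 8:00 AM + 6 h = Dec 20 2021 2:00 PM.

Dec 20 2021 2:00 AM, Dec 20 2021 8:00 AM, Dec 20 2021 2:00 PM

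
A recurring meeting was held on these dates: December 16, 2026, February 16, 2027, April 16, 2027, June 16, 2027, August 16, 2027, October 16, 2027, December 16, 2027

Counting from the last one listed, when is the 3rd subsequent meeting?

June 16, 2028

Gaps: 62, 59, 61, 61, 61, 61 days — not constant. Every event is on the 16th of the month.
Pattern: the 16th of every 2 months.
Next: February 2028 → February 16, 2028.
Next: April 2028 → April 16, 2028.
Next: June 2028 → June 16, 2028.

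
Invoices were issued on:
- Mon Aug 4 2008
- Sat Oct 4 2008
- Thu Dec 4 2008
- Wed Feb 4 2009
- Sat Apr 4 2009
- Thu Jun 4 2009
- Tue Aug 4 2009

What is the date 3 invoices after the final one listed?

Each date is the 4th; the gaps (61, 61, 62, 59, 61, 61) track the month lengths.
The rule is the 4th of every 2 months.
October 2009: Sun Oct 4 2009.
Next: December 2009 → Fri Dec 4 2009.
February 2010: Thu Feb 4 2010.

Thu Feb 4 2010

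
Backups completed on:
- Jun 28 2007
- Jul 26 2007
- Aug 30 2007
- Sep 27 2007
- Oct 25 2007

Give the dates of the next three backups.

Nov 29 2007, Dec 27 2007, Jan 31 2008

These are Thursdays with 28, 35, 28, 28-day gaps.
Each is the final Thursday of its month — Aug 30 2007 is past the 28th, so '4th Thursday' doesn't fit.
November 2007 ends with Thursday Nov 29 2007.
December 2007 ends with Thursday Dec 27 2007.
January 2008 ends with Thursday Jan 31 2008.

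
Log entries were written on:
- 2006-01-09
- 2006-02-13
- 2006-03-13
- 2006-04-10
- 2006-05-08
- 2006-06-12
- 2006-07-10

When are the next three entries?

All dates are Mondays, 35, 28, 28, 28, 35, 28 days apart.
Specifically, the 2nd Monday of each month.
August 2006 — 2nd Monday is 2006-08-14.
2nd Monday of September 2006: 2006-09-11.
2nd Monday of October 2006: 2006-10-09.

2006-08-14, 2006-09-11, 2006-10-09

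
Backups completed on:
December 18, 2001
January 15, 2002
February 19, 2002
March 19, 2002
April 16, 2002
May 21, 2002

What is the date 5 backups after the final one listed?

October 15, 2002

Gaps: 28, 35, 28, 28, 35 days — a mix of 28 and 35. Every date is a Tuesday.
Each is the 3rd Tuesday of its month.
3rd Tuesday of June 2002: June 18, 2002.
3rd Tuesday of July 2002: July 16, 2002.
August 2002 — 3rd Tuesday is August 20, 2002.
3rd Tuesday of September 2002: September 17, 2002.
3rd Tuesday of October 2002: October 15, 2002.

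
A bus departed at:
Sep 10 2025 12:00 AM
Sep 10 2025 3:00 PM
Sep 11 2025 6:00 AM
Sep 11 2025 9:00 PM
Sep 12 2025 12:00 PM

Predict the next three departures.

Sep 13 2025 3:00 AM, Sep 13 2025 6:00 PM, Sep 14 2025 9:00 AM

The interval is a steady 15 hours (15, 15, 15, 15).
Sep 12 2025 12:00 PM + 15 h = Sep 13 2025 3:00 AM.
Sep 13 2025 3:00 AM + 15 h = Sep 13 2025 6:00 PM.
Sep 13 2025 6:00 PM + 15 h = Sep 14 2025 9:00 AM.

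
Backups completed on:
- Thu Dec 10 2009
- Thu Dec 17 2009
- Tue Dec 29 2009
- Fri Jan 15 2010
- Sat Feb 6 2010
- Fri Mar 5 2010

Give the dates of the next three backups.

Tue Apr 6 2010, Thu May 13 2010, Thu Jun 24 2010

Intervals are 7, 12, 17, 22, 27 days — an arithmetic progression with common difference 5.
Next gap: 32 days. Fri Mar 5 2010 + 32 days = Tue Apr 6 2010.
Next gap: 37 days. Tue Apr 6 2010 + 37 days = Thu May 13 2010.
Next gap: 42 days. Thu May 13 2010 + 42 days = Thu Jun 24 2010.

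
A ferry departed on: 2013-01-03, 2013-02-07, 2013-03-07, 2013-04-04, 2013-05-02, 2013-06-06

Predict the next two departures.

Gaps: 35, 28, 28, 28, 35 days — a mix of 28 and 35. Every date is a Thursday.
Each is the 1st Thursday of its month.
1st Thursday of July 2013: 2013-07-04.
August 2013 — 1st Thursday is 2013-08-01.

2013-07-04, 2013-08-01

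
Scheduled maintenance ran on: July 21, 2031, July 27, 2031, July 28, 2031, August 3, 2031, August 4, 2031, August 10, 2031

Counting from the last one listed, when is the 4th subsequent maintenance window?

Every event lands on a Monday or Sunday (gaps cycle 6, 1, 6, 1, 6).
So the schedule is: every Monday and Sunday.
The following Monday is August 11, 2031.
The following Sunday is August 17, 2031.
Next Monday: August 18, 2031.
Next Sunday: August 24, 2031.

August 24, 2031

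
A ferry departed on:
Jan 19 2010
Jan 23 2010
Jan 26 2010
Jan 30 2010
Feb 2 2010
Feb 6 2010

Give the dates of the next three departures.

Feb 9 2010, Feb 13 2010, Feb 16 2010

The gap pattern 4, 3, 4, 3, 4 repeats every 2 events.
These are the Tuesdays and Saturdays of each week.
The following Tuesday is Feb 9 2010.
The following Saturday is Feb 13 2010.
The following Tuesday is Feb 16 2010.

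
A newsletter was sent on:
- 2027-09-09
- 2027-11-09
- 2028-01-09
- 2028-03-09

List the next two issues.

Gaps: 61, 61, 60 days — not constant. Every event is on the 9th of the month.
Pattern: the 9th of every 2 months.
Next: May 2028 → 2028-05-09.
July 2028: 2028-07-09.

2028-05-09, 2028-07-09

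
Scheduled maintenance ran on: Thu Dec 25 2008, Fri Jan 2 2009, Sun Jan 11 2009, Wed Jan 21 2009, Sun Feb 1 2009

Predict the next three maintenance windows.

Fri Feb 13 2009, Thu Feb 26 2009, Thu Mar 12 2009

Gaps: 8, 9, 10, 11 days — each gap is 1 larger than the previous one.
Next gap: 12 days. Sun Feb 1 2009 + 12 days = Fri Feb 13 2009.
Next gap: 13 days. Fri Feb 13 2009 + 13 days = Thu Feb 26 2009.
Next gap: 14 days. Thu Feb 26 2009 + 14 days = Thu Mar 12 2009.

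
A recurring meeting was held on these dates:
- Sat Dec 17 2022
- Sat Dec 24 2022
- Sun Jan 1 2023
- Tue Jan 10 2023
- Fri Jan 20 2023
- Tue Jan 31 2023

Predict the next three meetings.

Gaps: 7, 8, 9, 10, 11 days — each gap is 1 larger than the previous one.
Next gap: 12 days. Tue Jan 31 2023 + 12 days = Sun Feb 12 2023.
Next gap: 13 days. Sun Feb 12 2023 + 13 days = Sat Feb 25 2023.
Next gap: 14 days. Sat Feb 25 2023 + 14 days = Sat Mar 11 2023.

Sun Feb 12 2023, Sat Feb 25 2023, Sat Mar 11 2023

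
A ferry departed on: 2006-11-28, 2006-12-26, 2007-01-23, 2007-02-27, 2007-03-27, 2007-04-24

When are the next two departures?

2007-05-22, 2007-06-26

All dates are Tuesdays, 28, 28, 35, 28, 28 days apart.
Specifically, the 4th Tuesday of each month.
4th Tuesday of May 2007: 2007-05-22.
4th Tuesday of June 2007: 2007-06-26.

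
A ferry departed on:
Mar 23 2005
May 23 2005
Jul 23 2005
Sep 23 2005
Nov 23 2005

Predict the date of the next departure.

Jan 23 2006

Gaps: 61, 61, 62, 61 days — not constant. Every event is on the 23rd of the month.
Pattern: the 23rd of every 2 months.
January 2006: Jan 23 2006.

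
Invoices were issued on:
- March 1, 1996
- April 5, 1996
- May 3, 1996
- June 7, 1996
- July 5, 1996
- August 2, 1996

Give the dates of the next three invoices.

Gaps: 35, 28, 35, 28, 28 days — a mix of 28 and 35. Every date is a Friday.
Each is the 1st Friday of its month.
September 1996 — 1st Friday is September 6, 1996.
October 1996 — 1st Friday is October 4, 1996.
1st Friday of November 1996: November 1, 1996.

September 6, 1996; October 4, 1996; November 1, 1996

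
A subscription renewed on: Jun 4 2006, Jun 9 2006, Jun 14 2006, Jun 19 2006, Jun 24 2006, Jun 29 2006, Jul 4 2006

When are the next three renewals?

Jul 9 2006, Jul 14 2006, Jul 19 2006

Gaps between consecutive events: 5, 5, 5, 5, 5, 5 days — a constant 5-day interval.
Jul 4 2006 + 5 days = Jul 9 2006.
Jul 9 2006 + 5 days = Jul 14 2006.
Jul 14 2006 + 5 days = Jul 19 2006.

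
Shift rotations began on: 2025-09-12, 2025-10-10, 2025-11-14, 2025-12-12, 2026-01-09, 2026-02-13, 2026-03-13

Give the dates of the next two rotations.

2026-04-10, 2026-05-08

Gaps: 28, 35, 28, 28, 35, 28 days — a mix of 28 and 35. Every date is a Friday.
Each is the 2nd Friday of its month.
2nd Friday of April 2026: 2026-04-10.
2nd Friday of May 2026: 2026-05-08.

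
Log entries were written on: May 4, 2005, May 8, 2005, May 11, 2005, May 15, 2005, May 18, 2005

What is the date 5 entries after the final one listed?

Gaps: 4, 3, 4, 3 days — not constant, but cyclic with period 2.
The events fall on every Wednesday and Sunday.
Next Sunday: May 22, 2005.
Next Wednesday: May 25, 2005.
Next Sunday: May 29, 2005.
Next Wednesday: June 1, 2005.
Next Sunday: June 5, 2005.

June 5, 2005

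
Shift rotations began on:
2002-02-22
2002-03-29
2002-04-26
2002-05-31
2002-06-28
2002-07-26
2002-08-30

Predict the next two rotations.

2002-09-27, 2002-10-25

All Fridays; the gaps (35, 28, 35, 28, 28, 35) vary with month length.
This is the last Friday of each month.
September 2002 ends with Friday 2002-09-27.
Last Friday of October 2002: 2002-10-25.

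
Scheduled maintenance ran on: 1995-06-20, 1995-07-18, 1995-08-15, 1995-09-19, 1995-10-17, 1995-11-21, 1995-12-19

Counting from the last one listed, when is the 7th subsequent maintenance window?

1996-07-16

Gaps: 28, 28, 35, 28, 35, 28 days — a mix of 28 and 35. Every date is a Tuesday.
Each is the 3rd Tuesday of its month.
3rd Tuesday of January 1996: 1996-01-16.
February 1996 — 3rd Tuesday is 1996-02-20.
March 1996 — 3rd Tuesday is 1996-03-19.
3rd Tuesday of April 1996: 1996-04-16.
3rd Tuesday of May 1996: 1996-05-21.
June 1996 — 3rd Tuesday is 1996-06-18.
July 1996 — 3rd Tuesday is 1996-07-16.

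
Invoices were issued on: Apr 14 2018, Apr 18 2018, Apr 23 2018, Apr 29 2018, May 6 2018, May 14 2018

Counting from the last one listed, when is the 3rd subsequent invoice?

Gaps: 4, 5, 6, 7, 8 days — each gap is 1 larger than the previous one.
Next gap: 9 days. May 14 2018 + 9 days = May 23 2018.
Next gap: 10 days. May 23 2018 + 10 days = Jun 2 2018.
Next gap: 11 days. Jun 2 2018 + 11 days = Jun 13 2018.

Jun 13 2018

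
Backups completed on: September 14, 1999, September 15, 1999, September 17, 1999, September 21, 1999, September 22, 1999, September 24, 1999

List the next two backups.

The gap pattern 1, 2, 4, 1, 2 repeats every 3 events.
These are the Tuesdays, Wednesdays and Fridays of each week.
The following Tuesday is September 28, 1999.
Next Wednesday: September 29, 1999.

September 28, 1999; September 29, 1999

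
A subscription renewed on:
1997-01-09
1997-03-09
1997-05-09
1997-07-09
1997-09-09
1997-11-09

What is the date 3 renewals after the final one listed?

1998-05-09

The day-of-month is always 9 (59, 61, 61, 62, 61 days between events).
So this recurs on the 9th of every 2 months.
January 1998: 1998-01-09.
March 1998: 1998-03-09.
Next: May 1998 → 1998-05-09.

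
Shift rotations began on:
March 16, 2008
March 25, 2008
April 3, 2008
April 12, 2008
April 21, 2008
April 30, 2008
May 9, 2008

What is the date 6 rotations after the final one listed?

July 2, 2008

Gaps between consecutive events: 9, 9, 9, 9, 9, 9 days — a constant 9-day interval.
May 9, 2008 + 9 days = May 18, 2008.
May 18, 2008 + 9 days = May 27, 2008.
May 27, 2008 + 9 days = June 5, 2008.
June 5, 2008 + 9 days = June 14, 2008.
June 14, 2008 + 9 days = June 23, 2008.
June 23, 2008 + 9 days = July 2, 2008.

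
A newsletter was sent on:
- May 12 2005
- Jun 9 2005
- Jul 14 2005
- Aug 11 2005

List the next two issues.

All dates are Thursdays, 28, 35, 28 days apart.
Specifically, the 2nd Thursday of each month.
2nd Thursday of September 2005: Sep 8 2005.
2nd Thursday of October 2005: Oct 13 2005.

Sep 8 2005, Oct 13 2005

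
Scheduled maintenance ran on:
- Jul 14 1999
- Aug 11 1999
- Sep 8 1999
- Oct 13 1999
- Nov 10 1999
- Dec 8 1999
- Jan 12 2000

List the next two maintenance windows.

All dates are Wednesdays, 28, 28, 35, 28, 28, 35 days apart.
Specifically, the 2nd Wednesday of each month.
2nd Wednesday of February 2000: Feb 9 2000.
2nd Wednesday of March 2000: Mar 8 2000.

Feb 9 2000, Mar 8 2000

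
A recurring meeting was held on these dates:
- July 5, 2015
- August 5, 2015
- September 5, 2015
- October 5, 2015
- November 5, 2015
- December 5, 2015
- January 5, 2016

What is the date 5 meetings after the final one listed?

Each date is the 5th; the gaps (31, 31, 30, 31, 30, 31) track the month lengths.
The rule is the 5th of each month.
Next: February 2016 → February 5, 2016.
March 2016: March 5, 2016.
Next: April 2016 → April 5, 2016.
May 2016: May 5, 2016.
June 2016: June 5, 2016.

June 5, 2016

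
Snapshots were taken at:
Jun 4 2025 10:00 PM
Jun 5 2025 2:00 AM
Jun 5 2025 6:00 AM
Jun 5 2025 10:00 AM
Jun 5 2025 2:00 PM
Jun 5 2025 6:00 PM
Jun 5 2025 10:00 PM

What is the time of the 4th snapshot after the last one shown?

Jun 6 2025 2:00 PM

The interval is a steady 4 hours (4, 4, 4, 4, 4, 4).
Jun 5 2025 10:00 PM + 4 h = Jun 6 2025 2:00 AM.
Jun 6 2025 2:00 AM + 4 h = Jun 6 2025 6:00 AM.
Jun 6 2025 6:00 AM + 4 h = Jun 6 2025 10:00 AM.
Jun 6 2025 10:00 AM + 4 h = Jun 6 2025 2:00 PM.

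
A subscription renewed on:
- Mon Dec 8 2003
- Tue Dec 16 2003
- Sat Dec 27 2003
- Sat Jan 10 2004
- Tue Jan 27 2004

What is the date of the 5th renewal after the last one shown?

The spacing grows by 3 each time: 8, 11, 14, 17 days.
Next gap: 20 days. Tue Jan 27 2004 + 20 days = Mon Feb 16 2004.
Next gap: 23 days. Mon Feb 16 2004 + 23 days = Wed Mar 10 2004.
Next gap: 26 days. Wed Mar 10 2004 + 26 days = Mon Apr 5 2004.
Next gap: 29 days. Mon Apr 5 2004 + 29 days = Tue May 4 2004.
Next gap: 32 days. Tue May 4 2004 + 32 days = Sat Jun 5 2004.

Sat Jun 5 2004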